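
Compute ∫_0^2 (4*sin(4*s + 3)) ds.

Let u = 4*s + 3, so du = 4 ds. When s = 0, u = 3; when s = 2, u = 11.
The integral becomes ∫ sin(u) du from 3 to 11, with antiderivative -cos(u).
Back in s: F(s) = -cos(4*s + 3).
Then F(2) - F(0) = (-cos(11)) - (-cos(3)) = cos(3) - cos(11).

cos(3) - cos(11)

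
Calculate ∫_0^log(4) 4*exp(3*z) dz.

Let u = exp(z), so du = exp(z) dz. When z = 0, u = 1; when z = log(4), u = 4.
The integral becomes 4·∫ u**2 du from 1 to 4, with antiderivative 4*u**3/3.
Back in z: F(z) = 4*exp(3*z)/3.
Then F(log(4)) - F(0) = (256/3) - (4/3) = 84.

84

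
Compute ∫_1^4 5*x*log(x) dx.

-75/4 + 80*log(2)

Integrate by parts once (u = ln x, dv = 5*x dx).
An antiderivative is F(x) = 5*x**2*(2*log(x) - 1)/4.
Then F(4) - F(1) = (-20 + 80*log(2)) - (-5/4) = -75/4 + 80*log(2).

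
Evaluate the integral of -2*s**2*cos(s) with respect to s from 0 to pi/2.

Integrate by parts twice (u = s^2, dv = -2*cos(s) ds).
An antiderivative is F(s) = -2*s**2*sin(s) - 4*s*cos(s) + 4*sin(s).
Then F(pi/2) - F(0) = (4 - pi**2/2) - (0) = 4 - pi**2/2.

4 - pi**2/2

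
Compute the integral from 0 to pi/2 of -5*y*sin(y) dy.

Integrate by parts once (u = y, dv = -5*sin(y) dy).
An antiderivative is F(y) = 5*y*cos(y) - 5*sin(y).
Then F(pi/2) - F(0) = (-5) - (0) = -5.

-5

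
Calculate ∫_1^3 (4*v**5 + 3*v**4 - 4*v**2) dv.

By the power rule, an antiderivative is F(v) = 2*v**6/3 + 3*v**5/5 - 4*v**3/3.
Then F(3) - F(1) = (2979/5) - (-1/15) = 8938/15.

8938/15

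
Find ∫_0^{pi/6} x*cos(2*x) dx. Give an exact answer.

Integrate by parts once (u = x, dv = cos(2*x) dx).
An antiderivative is F(x) = x*sin(2*x)/2 + cos(2*x)/4.
Then F(pi/6) - F(0) = (1/8 + sqrt(3)*pi/24) - (1/4) = -1/8 + sqrt(3)*pi/24.

-1/8 + sqrt(3)*pi/24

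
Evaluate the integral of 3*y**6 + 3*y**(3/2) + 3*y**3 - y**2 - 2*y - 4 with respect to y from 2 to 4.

750392/105 - 24*sqrt(2)/5

By the power rule, an antiderivative is F(y) = 3*y**7/7 + 6*y**(5/2)/5 + 3*y**4/4 - y**3/3 - y**2 - 4*y.
Then F(4) - F(2) = (755872/105) - (24*sqrt(2)/5 + 1096/21) = 750392/105 - 24*sqrt(2)/5.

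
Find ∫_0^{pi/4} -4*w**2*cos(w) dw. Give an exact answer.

sqrt(2)*(-pi - pi**2/8 + 4)

Integrate by parts twice (u = w^2, dv = -4*cos(w) dw).
An antiderivative is F(w) = -4*w**2*sin(w) - 8*w*cos(w) + 8*sin(w).
Then F(pi/4) - F(0) = (sqrt(2)*(-pi - pi**2/8 + 4)) - (0) = sqrt(2)*(-pi - pi**2/8 + 4).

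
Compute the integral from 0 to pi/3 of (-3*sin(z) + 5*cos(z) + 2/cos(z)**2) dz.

An antiderivative is F(z) = 5*sin(z) + 3*cos(z) + 2*tan(z).
Then F(pi/3) - F(0) = (3/2 + 9*sqrt(3)/2) - (3) = -3/2 + 9*sqrt(3)/2.

-3/2 + 9*sqrt(3)/2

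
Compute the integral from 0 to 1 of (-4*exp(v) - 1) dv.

3 - 4*E

An antiderivative is F(v) = -v - 4*exp(v).
Then F(1) - F(0) = (-4*E - 1) - (-4) = 3 - 4*E.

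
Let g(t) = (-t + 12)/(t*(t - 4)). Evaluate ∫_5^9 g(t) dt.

Factor the denominator: t**2 - 4*t = t(t - 4).
Partial fractions: (-t + 12)/(t*(t - 4)) = -3/t + 2/(t - 4).
An antiderivative is F(t) = -3*log(t) + 2*log(t - 4).
Then F(9) - F(5) = (-6*log(3) + 2*log(5)) - (-3*log(5)) = -6*log(3) + 5*log(5).

-6*log(3) + 5*log(5)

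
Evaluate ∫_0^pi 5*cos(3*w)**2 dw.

Use the identity cos^2(3*w) = (1 + cos(6*w))/2.
An antiderivative is F(w) = 5*w/2 + 5*sin(6*w)/12.
Then F(pi) - F(0) = (5*pi/2) - (0) = 5*pi/2.

5*pi/2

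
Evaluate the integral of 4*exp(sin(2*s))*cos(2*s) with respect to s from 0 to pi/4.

-2 + 2*E

Let u = sin(2*s), so du = 2*cos(2*s) ds. When s = 0, u = 0; when s = pi/4, u = 1.
The integral becomes 2·∫ exp(u) du from 0 to 1, with antiderivative 2*exp(u).
Back in s: F(s) = 2*exp(sin(2*s)).
Then F(pi/4) - F(0) = (2*E) - (2) = -2 + 2*E.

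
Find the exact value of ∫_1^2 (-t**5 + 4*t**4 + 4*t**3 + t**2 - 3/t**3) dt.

By the power rule, an antiderivative is F(t) = -t**6/6 + 4*t**5/5 + t**4 + t**3/3 + 3/(2*t**2).
Then F(2) - F(1) = (1359/40) - (52/15) = 3661/120.

3661/120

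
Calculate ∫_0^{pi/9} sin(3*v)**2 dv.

Use the identity sin^2(3*v) = (1 - cos(6*v))/2.
An antiderivative is F(v) = v/2 - sin(6*v)/12.
Then F(pi/9) - F(0) = (-sqrt(3)/24 + pi/18) - (0) = -sqrt(3)/24 + pi/18.

-sqrt(3)/24 + pi/18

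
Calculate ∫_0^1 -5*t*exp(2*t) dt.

-5*exp(2)/4 - 5/4

Integrate by parts once (u = t, dv = -5*exp(2*t) dt).
An antiderivative is F(t) = (-10*t + 5)*exp(2*t)/4.
Then F(1) - F(0) = (-5*exp(2)/4) - (5/4) = -5*exp(2)/4 - 5/4.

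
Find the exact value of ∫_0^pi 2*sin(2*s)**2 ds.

pi

Use the identity sin^2(2*s) = (1 - cos(4*s))/2.
An antiderivative is F(s) = s - sin(4*s)/4.
Then F(pi) - F(0) = (pi) - (0) = pi.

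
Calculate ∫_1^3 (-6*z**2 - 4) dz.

By the power rule, an antiderivative is F(z) = -2*z**3 - 4*z.
Then F(3) - F(1) = (-66) - (-6) = -60.

-60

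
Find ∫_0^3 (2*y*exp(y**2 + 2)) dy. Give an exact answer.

-exp(2) + exp(11)

Let u = y**2 + 2, so du = 2*y dy. When y = 0, u = 2; when y = 3, u = 11.
The integral becomes ∫ exp(u) du from 2 to 11, with antiderivative exp(u).
Back in y: F(y) = exp(y**2 + 2).
Then F(3) - F(0) = (exp(11)) - (exp(2)) = -exp(2) + exp(11).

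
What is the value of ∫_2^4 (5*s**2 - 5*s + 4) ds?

214/3

By the power rule, an antiderivative is F(s) = 5*s**3/3 - 5*s**2/2 + 4*s.
Then F(4) - F(2) = (248/3) - (34/3) = 214/3.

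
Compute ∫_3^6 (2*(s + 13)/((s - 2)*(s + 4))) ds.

Factor the denominator: s**2 + 2*s - 8 = (s + 4)(s - 2).
Partial fractions: 2*(s + 13)/((s - 2)*(s + 4)) = -3/(s + 4) + 5/(s - 2).
An antiderivative is F(s) = 5*log(s - 2) - 3*log(s + 4).
Then F(6) - F(3) = (-3*log(5) + 7*log(2)) - (-3*log(7)) = -3*log(5) + 7*log(2) + 3*log(7).

-3*log(5) + 7*log(2) + 3*log(7)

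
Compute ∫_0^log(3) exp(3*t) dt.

26/3

Let u = exp(t), so du = exp(t) dt. When t = 0, u = 1; when t = log(3), u = 3.
The integral becomes ∫ u**2 du from 1 to 3, with antiderivative u**3/3.
Back in t: F(t) = exp(3*t)/3.
Then F(log(3)) - F(0) = (9) - (1/3) = 26/3.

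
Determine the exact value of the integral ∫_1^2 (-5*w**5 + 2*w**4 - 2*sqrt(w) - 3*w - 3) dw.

By the power rule, an antiderivative is F(w) = -5*w**6/6 + 2*w**5/5 - 4*w**(3/2)/3 - 3*w**2/2 - 3*w.
Then F(2) - F(1) = (-788/15 - 8*sqrt(2)/3) - (-94/15) = -694/15 - 8*sqrt(2)/3.

-694/15 - 8*sqrt(2)/3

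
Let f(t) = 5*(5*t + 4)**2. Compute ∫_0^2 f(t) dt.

2680/3

Let u = 5*t + 4, so du = 5 dt. When t = 0, u = 4; when t = 2, u = 14.
The integral becomes ∫ u**2 du from 4 to 14, with antiderivative u**3/3.
Back in t: F(t) = (5*t + 4)**3/3.
Then F(2) - F(0) = (2744/3) - (64/3) = 2680/3.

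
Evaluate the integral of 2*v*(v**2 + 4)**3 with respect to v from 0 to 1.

Let u = v**2 + 4, so du = 2*v dv. When v = 0, u = 4; when v = 1, u = 5.
The integral becomes ∫ u**3 du from 4 to 5, with antiderivative u**4/4.
Back in v: F(v) = (v**2 + 4)**4/4.
Then F(1) - F(0) = (625/4) - (64) = 369/4.

369/4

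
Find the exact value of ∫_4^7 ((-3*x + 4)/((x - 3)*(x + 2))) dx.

-log(9)

Factor the denominator: x**2 - x - 6 = (x + 2)(x - 3).
Partial fractions: (-3*x + 4)/((x - 3)*(x + 2)) = -2/(x + 2) - 1/(x - 3).
An antiderivative is F(x) = -log(x - 3) - 2*log(x + 2).
Then F(7) - F(4) = (-4*log(3) - 2*log(2)) - (-log(36)) = -log(9).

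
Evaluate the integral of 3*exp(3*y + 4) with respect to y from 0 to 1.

-exp(4) + exp(7)

Let u = 3*y + 4, so du = 3 dy. When y = 0, u = 4; when y = 1, u = 7.
The integral becomes ∫ exp(u) du from 4 to 7, with antiderivative exp(u).
Back in y: F(y) = exp(3*y + 4).
Then F(1) - F(0) = (exp(7)) - (exp(4)) = -exp(4) + exp(7).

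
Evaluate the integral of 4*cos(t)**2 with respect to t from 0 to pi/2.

Use the identity cos^2(t) = (1 + cos(2*t))/2.
An antiderivative is F(t) = 2*t + sin(2*t).
Then F(pi/2) - F(0) = (pi) - (0) = pi.

pi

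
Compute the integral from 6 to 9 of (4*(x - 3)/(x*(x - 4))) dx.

-4*log(2) + log(5) + 3*log(3)

Factor the denominator: x**2 - 4*x = x(x - 4).
Partial fractions: 4*(x - 3)/(x*(x - 4)) = 3/x + 1/(x - 4).
An antiderivative is F(x) = 3*log(x) + log(x - 4).
Then F(9) - F(6) = (log(5) + 6*log(3)) - (4*log(2) + 3*log(3)) = -4*log(2) + log(5) + 3*log(3).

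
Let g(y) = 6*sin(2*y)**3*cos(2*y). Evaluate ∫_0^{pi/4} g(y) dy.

Let u = sin(2*y), so du = 2*cos(2*y) dy. When y = 0, u = 0; when y = pi/4, u = 1.
The integral becomes 3·∫ u**3 du from 0 to 1, with antiderivative 3*u**4/4.
Back in y: F(y) = 3*sin(2*y)**4/4.
Then F(pi/4) - F(0) = (3/4) - (0) = 3/4.

3/4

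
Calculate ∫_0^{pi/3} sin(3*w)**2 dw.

pi/6

Use the identity sin^2(3*w) = (1 - cos(6*w))/2.
An antiderivative is F(w) = w/2 - sin(6*w)/12.
Then F(pi/3) - F(0) = (pi/6) - (0) = pi/6.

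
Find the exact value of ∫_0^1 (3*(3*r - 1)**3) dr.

Let u = 3*r - 1, so du = 3 dr. When r = 0, u = -1; when r = 1, u = 2.
The integral becomes ∫ u**3 du from -1 to 2, with antiderivative u**4/4.
Back in r: F(r) = (3*r - 1)**4/4.
Then F(1) - F(0) = (4) - (1/4) = 15/4.

15/4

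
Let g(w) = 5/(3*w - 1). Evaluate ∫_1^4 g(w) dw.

An antiderivative is F(w) = 5*log(3*w - 1)/3.
Then F(4) - F(1) = (5*log(11)/3) - (5*log(2)/3) = -5*log(2)/3 + 5*log(11)/3.

-5*log(2)/3 + 5*log(11)/3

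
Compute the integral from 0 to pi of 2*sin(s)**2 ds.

pi

Use the identity sin^2(s) = (1 - cos(2*s))/2.
An antiderivative is F(s) = s - sin(2*s)/2.
Then F(pi) - F(0) = (pi) - (0) = pi.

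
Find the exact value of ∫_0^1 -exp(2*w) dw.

An antiderivative is F(w) = -exp(2*w)/2.
Then F(1) - F(0) = (-exp(2)/2) - (-1/2) = 1/2 - exp(2)/2.

1/2 - exp(2)/2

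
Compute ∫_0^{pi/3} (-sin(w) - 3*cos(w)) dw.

An antiderivative is F(w) = -3*sin(w) + cos(w).
Then F(pi/3) - F(0) = (1/2 - 3*sqrt(3)/2) - (1) = -3*sqrt(3)/2 - 1/2.

-3*sqrt(3)/2 - 1/2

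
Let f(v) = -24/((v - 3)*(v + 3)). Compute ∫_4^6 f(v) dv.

Factor the denominator: v**2 - 9 = (v + 3)(v - 3).
Partial fractions: -24/((v - 3)*(v + 3)) = 4/(v + 3) - 4/(v - 3).
An antiderivative is F(v) = -4*log(v - 3) + 4*log(v + 3).
Then F(6) - F(4) = (log(81)) - (4*log(7)) = -4*log(7) + 4*log(3).

-4*log(7) + 4*log(3)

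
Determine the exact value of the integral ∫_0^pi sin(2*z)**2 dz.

pi/2

Use the identity sin^2(2*z) = (1 - cos(4*z))/2.
An antiderivative is F(z) = z/2 - sin(4*z)/8.
Then F(pi) - F(0) = (pi/2) - (0) = pi/2.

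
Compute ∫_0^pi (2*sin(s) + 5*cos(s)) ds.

4

An antiderivative is F(s) = 5*sin(s) - 2*cos(s).
Then F(pi) - F(0) = (2) - (-2) = 4.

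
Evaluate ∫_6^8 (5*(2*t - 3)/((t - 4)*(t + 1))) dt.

-5*log(7) + 5*log(2) + 10*log(3)

Factor the denominator: t**2 - 3*t - 4 = (t + 1)(t - 4).
Partial fractions: 5*(2*t - 3)/((t - 4)*(t + 1)) = 5/(t + 1) + 5/(t - 4).
An antiderivative is F(t) = 5*log(t - 4) + 5*log(t + 1).
Then F(8) - F(6) = (10*log(2) + 10*log(3)) - (5*log(2) + 5*log(7)) = -5*log(7) + 5*log(2) + 10*log(3).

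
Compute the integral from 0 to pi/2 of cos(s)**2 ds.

pi/4

Use the identity cos^2(s) = (1 + cos(2*s))/2.
An antiderivative is F(s) = s/2 + sin(2*s)/4.
Then F(pi/2) - F(0) = (pi/4) - (0) = pi/4.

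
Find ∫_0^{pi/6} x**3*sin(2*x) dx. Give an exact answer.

-3*sqrt(3)/16 - pi**3/864 + sqrt(3)*pi**2/96 + pi/16

Integrate by parts 3 times (u = x^3, dv = sin(2*x) dx).
An antiderivative is F(x) = -x**3*cos(2*x)/2 + 3*x**2*sin(2*x)/4 + 3*x*cos(2*x)/4 - 3*sin(2*x)/8.
Then F(pi/6) - F(0) = (-3*sqrt(3)/16 - pi**3/864 + sqrt(3)*pi**2/96 + pi/16) - (0) = -3*sqrt(3)/16 - pi**3/864 + sqrt(3)*pi**2/96 + pi/16.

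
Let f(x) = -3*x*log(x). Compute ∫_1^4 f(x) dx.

Integrate by parts once (u = ln x, dv = -3*x dx).
An antiderivative is F(x) = -3*x**2*(2*log(x) - 1)/4.
Then F(4) - F(1) = (12 - 48*log(2)) - (3/4) = 45/4 - 48*log(2).

45/4 - 48*log(2)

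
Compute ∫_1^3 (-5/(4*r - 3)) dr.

-5*log(3)/2

An antiderivative is F(r) = -5*log(4*r - 3)/4.
Then F(3) - F(1) = (-5*log(3)/2) - (0) = -5*log(3)/2.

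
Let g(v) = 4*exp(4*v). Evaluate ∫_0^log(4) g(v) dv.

255

Let u = exp(v), so du = exp(v) dv. When v = 0, u = 1; when v = log(4), u = 4.
The integral becomes 4·∫ u**3 du from 1 to 4, with antiderivative u**4.
Back in v: F(v) = exp(4*v).
Then F(log(4)) - F(0) = (256) - (1) = 255.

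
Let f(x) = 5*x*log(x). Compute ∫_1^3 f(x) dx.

-10 + 45*log(3)/2

Integrate by parts once (u = ln x, dv = 5*x dx).
An antiderivative is F(x) = 5*x**2*(2*log(x) - 1)/4.
Then F(3) - F(1) = (-45/4 + 45*log(3)/2) - (-5/4) = -10 + 45*log(3)/2.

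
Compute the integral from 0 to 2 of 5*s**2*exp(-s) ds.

10 - 50*exp(-2)

Integrate by parts twice (u = s^2, dv = 5*exp(-s) ds).
An antiderivative is F(s) = (-5*s**2 - 10*s - 10)*exp(-s).
Then F(2) - F(0) = (-50*exp(-2)) - (-10) = 10 - 50*exp(-2).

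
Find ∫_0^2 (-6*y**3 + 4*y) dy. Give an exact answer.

By the power rule, an antiderivative is F(y) = -3*y**4/2 + 2*y**2.
Then F(2) - F(0) = (-16) - (0) = -16.

-16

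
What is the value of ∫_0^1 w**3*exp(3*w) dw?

Integrate by parts 3 times (u = w^3, dv = exp(3*w) dw).
An antiderivative is F(w) = (9*w**3 - 9*w**2 + 6*w - 2)*exp(3*w)/27.
Then F(1) - F(0) = (4*exp(3)/27) - (-2/27) = 2/27 + 4*exp(3)/27.

2/27 + 4*exp(3)/27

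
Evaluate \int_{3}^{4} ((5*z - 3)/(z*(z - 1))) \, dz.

Factor the denominator: z**2 - z = z(z - 1).
Partial fractions: (5*z - 3)/(z*(z - 1)) = 3/z + 2/(z - 1).
An antiderivative is F(z) = 3*log(z) + 2*log(z - 1).
Then F(4) - F(3) = (2*log(3) + 6*log(2)) - (2*log(2) + 3*log(3)) = log(16/3).

log(16/3)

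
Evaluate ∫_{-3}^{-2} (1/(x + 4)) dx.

An antiderivative is F(x) = log(x + 4).
Then F(-2) - F(-3) = (log(2)) - (0) = log(2).

log(2)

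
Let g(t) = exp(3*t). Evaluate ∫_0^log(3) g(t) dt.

26/3

Let u = exp(t), so du = exp(t) dt. When t = 0, u = 1; when t = log(3), u = 3.
The integral becomes ∫ u**2 du from 1 to 3, with antiderivative u**3/3.
Back in t: F(t) = exp(3*t)/3.
Then F(log(3)) - F(0) = (9) - (1/3) = 26/3.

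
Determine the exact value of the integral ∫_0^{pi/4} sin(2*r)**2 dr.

pi/8

Use the identity sin^2(2*r) = (1 - cos(4*r))/2.
An antiderivative is F(r) = r/2 - sin(4*r)/8.
Then F(pi/4) - F(0) = (pi/8) - (0) = pi/8.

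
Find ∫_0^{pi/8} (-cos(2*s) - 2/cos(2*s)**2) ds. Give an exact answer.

-1 - sqrt(2)/4

An antiderivative is F(s) = -sin(2*s)/2 - tan(2*s).
Then F(pi/8) - F(0) = (-1 - sqrt(2)/4) - (0) = -1 - sqrt(2)/4.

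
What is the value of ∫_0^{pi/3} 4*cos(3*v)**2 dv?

Use the identity cos^2(3*v) = (1 + cos(6*v))/2.
An antiderivative is F(v) = 2*v + sin(6*v)/3.
Then F(pi/3) - F(0) = (2*pi/3) - (0) = 2*pi/3.

2*pi/3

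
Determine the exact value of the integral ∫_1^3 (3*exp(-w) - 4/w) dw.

-4*log(3) - 3*exp(-3) + 3*exp(-1)

An antiderivative is F(w) = -4*log(w) - 3*exp(-w).
Then F(3) - F(1) = (-4*log(3) - 3*exp(-3)) - (-3*exp(-1)) = -4*log(3) - 3*exp(-3) + 3*exp(-1).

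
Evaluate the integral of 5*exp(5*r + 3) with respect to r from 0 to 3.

-exp(3) + exp(18)

Let u = 5*r + 3, so du = 5 dr. When r = 0, u = 3; when r = 3, u = 18.
The integral becomes ∫ exp(u) du from 3 to 18, with antiderivative exp(u).
Back in r: F(r) = exp(5*r + 3).
Then F(3) - F(0) = (exp(18)) - (exp(3)) = -exp(3) + exp(18).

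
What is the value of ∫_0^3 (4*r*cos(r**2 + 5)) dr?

Let u = r**2 + 5, so du = 2*r dr. When r = 0, u = 5; when r = 3, u = 14.
The integral becomes 2·∫ cos(u) du from 5 to 14, with antiderivative 2*sin(u).
Back in r: F(r) = 2*sin(r**2 + 5).
Then F(3) - F(0) = (2*sin(14)) - (2*sin(5)) = -2*sin(5) + 2*sin(14).

-2*sin(5) + 2*sin(14)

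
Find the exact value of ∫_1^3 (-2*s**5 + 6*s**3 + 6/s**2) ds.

By the power rule, an antiderivative is F(s) = -s**6/3 + 3*s**4/2 - 6/s.
Then F(3) - F(1) = (-247/2) - (-29/6) = -356/3.

-356/3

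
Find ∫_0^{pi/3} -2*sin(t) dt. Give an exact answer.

An antiderivative is F(t) = 2*cos(t).
Then F(pi/3) - F(0) = (1) - (2) = -1.

-1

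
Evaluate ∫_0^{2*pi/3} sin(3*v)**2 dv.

pi/3

Use the identity sin^2(3*v) = (1 - cos(6*v))/2.
An antiderivative is F(v) = v/2 - sin(6*v)/12.
Then F(2*pi/3) - F(0) = (pi/3) - (0) = pi/3.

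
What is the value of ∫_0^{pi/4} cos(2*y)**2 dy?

Use the identity cos^2(2*y) = (1 + cos(4*y))/2.
An antiderivative is F(y) = y/2 + sin(4*y)/8.
Then F(pi/4) - F(0) = (pi/8) - (0) = pi/8.

pi/8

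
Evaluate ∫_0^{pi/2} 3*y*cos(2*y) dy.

-3/2

Integrate by parts once (u = y, dv = 3*cos(2*y) dy).
An antiderivative is F(y) = 3*y*sin(2*y)/2 + 3*cos(2*y)/4.
Then F(pi/2) - F(0) = (-3/4) - (3/4) = -3/2.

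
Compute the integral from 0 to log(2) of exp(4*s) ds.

Let u = exp(s), so du = exp(s) ds. When s = 0, u = 1; when s = log(2), u = 2.
The integral becomes ∫ u**3 du from 1 to 2, with antiderivative u**4/4.
Back in s: F(s) = exp(4*s)/4.
Then F(log(2)) - F(0) = (4) - (1/4) = 15/4.

15/4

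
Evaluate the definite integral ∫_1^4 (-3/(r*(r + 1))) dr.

-9*log(2) + 3*log(5)

Factor the denominator: r**2 + r = (r + 1)r.
Partial fractions: -3/(r*(r + 1)) = 3/(r + 1) - 3/r.
An antiderivative is F(r) = -3*log(r) + 3*log(r + 1).
Then F(4) - F(1) = (-6*log(2) + 3*log(5)) - (log(8)) = -9*log(2) + 3*log(5).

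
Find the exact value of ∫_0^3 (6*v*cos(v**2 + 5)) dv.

-3*sin(5) + 3*sin(14)

Let u = v**2 + 5, so du = 2*v dv. When v = 0, u = 5; when v = 3, u = 14.
The integral becomes 3·∫ cos(u) du from 5 to 14, with antiderivative 3*sin(u).
Back in v: F(v) = 3*sin(v**2 + 5).
Then F(3) - F(0) = (3*sin(14)) - (3*sin(5)) = -3*sin(5) + 3*sin(14).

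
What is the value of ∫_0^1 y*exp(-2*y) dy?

Integrate by parts once (u = y, dv = exp(-2*y) dy).
An antiderivative is F(y) = (-2*y - 1)*exp(-2*y)/4.
Then F(1) - F(0) = (-3*exp(-2)/4) - (-1/4) = (-3 + exp(2))*exp(-2)/4.

(-3 + exp(2))*exp(-2)/4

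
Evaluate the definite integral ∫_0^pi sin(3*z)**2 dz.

Use the identity sin^2(3*z) = (1 - cos(6*z))/2.
An antiderivative is F(z) = z/2 - sin(6*z)/12.
Then F(pi) - F(0) = (pi/2) - (0) = pi/2.

pi/2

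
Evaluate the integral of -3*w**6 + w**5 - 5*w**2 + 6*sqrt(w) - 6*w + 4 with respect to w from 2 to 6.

By the power rule, an antiderivative is F(w) = -3*w**7/7 + w**6/6 + 4*w**(3/2) - 5*w**3/3 - 3*w**2 + 4*w.
Then F(6) - F(2) = (-788484/7 + 24*sqrt(6)) - (-1292/21 + 8*sqrt(2)) = -2364160/21 - 8*sqrt(2) + 24*sqrt(6).

-2364160/21 - 8*sqrt(2) + 24*sqrt(6)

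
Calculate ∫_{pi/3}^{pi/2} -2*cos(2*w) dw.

An antiderivative is F(w) = -sin(2*w).
Then F(pi/2) - F(pi/3) = (0) - (-sqrt(3)/2) = sqrt(3)/2.

sqrt(3)/2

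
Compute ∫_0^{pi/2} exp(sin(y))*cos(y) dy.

-1 + E

Let u = sin(y), so du = cos(y) dy. When y = 0, u = 0; when y = pi/2, u = 1.
The integral becomes ∫ exp(u) du from 0 to 1, with antiderivative exp(u).
Back in y: F(y) = exp(sin(y)).
Then F(pi/2) - F(0) = (E) - (1) = -1 + E.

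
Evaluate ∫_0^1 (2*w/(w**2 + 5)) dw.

log(6/5)

Let u = w**2 + 5, so du = 2*w dw. When w = 0, u = 5; when w = 1, u = 6.
The integral becomes ∫ 1/u du from 5 to 6, with antiderivative log(u).
Back in w: F(w) = log(w**2 + 5).
Then F(1) - F(0) = (log(6)) - (log(5)) = log(6/5).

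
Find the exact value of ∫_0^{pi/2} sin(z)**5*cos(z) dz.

Let u = sin(z), so du = cos(z) dz. When z = 0, u = 0; when z = pi/2, u = 1.
The integral becomes ∫ u**5 du from 0 to 1, with antiderivative u**6/6.
Back in z: F(z) = sin(z)**6/6.
Then F(pi/2) - F(0) = (1/6) - (0) = 1/6.

1/6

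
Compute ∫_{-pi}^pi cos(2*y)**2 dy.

Use the identity cos^2(2*y) = (1 + cos(4*y))/2.
An antiderivative is F(y) = y/2 + sin(4*y)/8.
Then F(pi) - F(-pi) = (pi/2) - (-pi/2) = pi.

pi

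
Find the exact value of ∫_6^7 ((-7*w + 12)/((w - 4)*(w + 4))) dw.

Factor the denominator: w**2 - 16 = (w + 4)(w - 4).
Partial fractions: (-7*w + 12)/((w - 4)*(w + 4)) = -5/(w + 4) - 2/(w - 4).
An antiderivative is F(w) = -2*log(w - 4) - 5*log(w + 4).
Then F(7) - F(6) = (-5*log(11) - 2*log(3)) - (-5*log(5) - 7*log(2)) = -5*log(11) - 2*log(3) + 7*log(2) + 5*log(5).

-5*log(11) - 2*log(3) + 7*log(2) + 5*log(5)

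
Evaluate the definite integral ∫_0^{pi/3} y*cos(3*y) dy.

Integrate by parts once (u = y, dv = cos(3*y) dy).
An antiderivative is F(y) = y*sin(3*y)/3 + cos(3*y)/9.
Then F(pi/3) - F(0) = (-1/9) - (1/9) = -2/9.

-2/9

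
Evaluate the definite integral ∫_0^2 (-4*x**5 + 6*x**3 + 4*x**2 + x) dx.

By the power rule, an antiderivative is F(x) = -2*x**6/3 + 3*x**4/2 + 4*x**3/3 + x**2/2.
Then F(2) - F(0) = (-6) - (0) = -6.

-6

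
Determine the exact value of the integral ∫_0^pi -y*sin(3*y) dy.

-pi/3

Integrate by parts once (u = y, dv = -sin(3*y) dy).
An antiderivative is F(y) = y*cos(3*y)/3 - sin(3*y)/9.
Then F(pi) - F(0) = (-pi/3) - (0) = -pi/3.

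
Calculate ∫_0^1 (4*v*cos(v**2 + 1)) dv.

Let u = v**2 + 1, so du = 2*v dv. When v = 0, u = 1; when v = 1, u = 2.
The integral becomes 2·∫ cos(u) du from 1 to 2, with antiderivative 2*sin(u).
Back in v: F(v) = 2*sin(v**2 + 1).
Then F(1) - F(0) = (2*sin(2)) - (2*sin(1)) = -2*sin(1) + 2*sin(2).

-2*sin(1) + 2*sin(2)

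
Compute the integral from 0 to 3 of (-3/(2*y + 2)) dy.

-log(8)

An antiderivative is F(y) = -3*log(2*y + 2)/2.
Then F(3) - F(0) = (-9*log(2)/2) - (-3*log(2)/2) = -log(8).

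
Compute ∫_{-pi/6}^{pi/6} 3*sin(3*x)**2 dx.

Use the identity sin^2(3*x) = (1 - cos(6*x))/2.
An antiderivative is F(x) = 3*x/2 - sin(6*x)/4.
Then F(pi/6) - F(-pi/6) = (pi/4) - (-pi/4) = pi/2.

pi/2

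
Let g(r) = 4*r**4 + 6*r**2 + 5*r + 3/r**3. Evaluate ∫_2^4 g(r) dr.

By the power rule, an antiderivative is F(r) = 4*r**5/5 + 2*r**3 + 5*r**2/2 - 3/(2*r**2).
Then F(4) - F(2) = (157937/160) - (2049/40) = 149741/160.

149741/160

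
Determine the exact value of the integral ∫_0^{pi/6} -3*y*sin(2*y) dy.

Integrate by parts once (u = y, dv = -3*sin(2*y) dy).
An antiderivative is F(y) = 3*y*cos(2*y)/2 - 3*sin(2*y)/4.
Then F(pi/6) - F(0) = (-3*sqrt(3)/8 + pi/8) - (0) = -3*sqrt(3)/8 + pi/8.

-3*sqrt(3)/8 + pi/8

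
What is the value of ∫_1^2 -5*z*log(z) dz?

15/4 - 10*log(2)

Integrate by parts once (u = ln z, dv = -5*z dz).
An antiderivative is F(z) = -5*z**2*(2*log(z) - 1)/4.
Then F(2) - F(1) = (5 - 10*log(2)) - (5/4) = 15/4 - 10*log(2).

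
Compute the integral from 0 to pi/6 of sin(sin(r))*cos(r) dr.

Let u = sin(r), so du = cos(r) dr. When r = 0, u = 0; when r = pi/6, u = 1/2.
The integral becomes ∫ sin(u) du from 0 to 1/2, with antiderivative -cos(u).
Back in r: F(r) = -cos(sin(r)).
Then F(pi/6) - F(0) = (-cos(1/2)) - (-1) = 1 - cos(1/2).

1 - cos(1/2)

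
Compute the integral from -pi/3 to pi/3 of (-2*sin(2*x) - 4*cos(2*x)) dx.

-2*sqrt(3)

An antiderivative is F(x) = -2*sin(2*x) + cos(2*x).
Then F(pi/3) - F(-pi/3) = (-sqrt(3) - 1/2) - (-1/2 + sqrt(3)) = -2*sqrt(3).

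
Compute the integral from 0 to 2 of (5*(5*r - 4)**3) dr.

260

Let u = 5*r - 4, so du = 5 dr. When r = 0, u = -4; when r = 2, u = 6.
The integral becomes ∫ u**3 du from -4 to 6, with antiderivative u**4/4.
Back in r: F(r) = (5*r - 4)**4/4.
Then F(2) - F(0) = (324) - (64) = 260.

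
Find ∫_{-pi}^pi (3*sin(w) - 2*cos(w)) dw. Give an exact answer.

0

An antiderivative is F(w) = -2*sin(w) - 3*cos(w).
Then F(pi) - F(-pi) = (3) - (3) = 0.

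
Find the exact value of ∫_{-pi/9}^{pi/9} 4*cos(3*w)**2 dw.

Use the identity cos^2(3*w) = (1 + cos(6*w))/2.
An antiderivative is F(w) = 2*w + sin(6*w)/3.
Then F(pi/9) - F(-pi/9) = (sqrt(3)/6 + 2*pi/9) - (-2*pi/9 - sqrt(3)/6) = sqrt(3)/3 + 4*pi/9.

sqrt(3)/3 + 4*pi/9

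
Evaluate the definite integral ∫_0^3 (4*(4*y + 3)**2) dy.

Let u = 4*y + 3, so du = 4 dy. When y = 0, u = 3; when y = 3, u = 15.
The integral becomes ∫ u**2 du from 3 to 15, with antiderivative u**3/3.
Back in y: F(y) = (4*y + 3)**3/3.
Then F(3) - F(0) = (1125) - (9) = 1116.

1116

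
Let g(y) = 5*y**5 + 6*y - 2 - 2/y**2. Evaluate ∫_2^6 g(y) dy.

38914

By the power rule, an antiderivative is F(y) = 5*y**6/6 + 3*y**2 - 2*y + 2/y.
Then F(6) - F(2) = (116929/3) - (187/3) = 38914.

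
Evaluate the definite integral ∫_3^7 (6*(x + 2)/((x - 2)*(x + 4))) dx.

Factor the denominator: x**2 + 2*x - 8 = (x + 4)(x - 2).
Partial fractions: 6*(x + 2)/((x - 2)*(x + 4)) = 2/(x + 4) + 4/(x - 2).
An antiderivative is F(x) = 4*log(x - 2) + 2*log(x + 4).
Then F(7) - F(3) = (2*log(11) + 4*log(5)) - (log(49)) = -2*log(7) + 2*log(11) + 4*log(5).

-2*log(7) + 2*log(11) + 4*log(5)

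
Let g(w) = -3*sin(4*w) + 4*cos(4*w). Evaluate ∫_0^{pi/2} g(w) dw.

An antiderivative is F(w) = sin(4*w) + 3*cos(4*w)/4.
Then F(pi/2) - F(0) = (3/4) - (3/4) = 0.

0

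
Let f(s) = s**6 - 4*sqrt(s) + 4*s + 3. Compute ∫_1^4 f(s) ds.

By the power rule, an antiderivative is F(s) = s**7/7 - 8*s**(3/2)/3 + 2*s**2 + 3*s.
Then F(4) - F(1) = (49628/21) - (52/21) = 49576/21.

49576/21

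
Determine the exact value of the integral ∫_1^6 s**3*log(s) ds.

-1295/16 + 324*log(2) + 324*log(3)

Integrate by parts once (u = ln s, dv = s**3 ds).
An antiderivative is F(s) = s**4*(4*log(s) - 1)/16.
Then F(6) - F(1) = (-81 + 324*log(2) + 324*log(3)) - (-1/16) = -1295/16 + 324*log(2) + 324*log(3).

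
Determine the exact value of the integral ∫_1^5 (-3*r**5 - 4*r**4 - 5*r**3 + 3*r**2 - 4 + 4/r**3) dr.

By the power rule, an antiderivative is F(r) = -r**6/2 - 4*r**5/5 - 5*r**4/4 + r**3 - 4*r - 2/r**2.
Then F(5) - F(1) = (-1098883/100) - (-151/20) = -274532/25.

-274532/25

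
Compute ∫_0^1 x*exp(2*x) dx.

1/4 + exp(2)/4

Integrate by parts once (u = x, dv = exp(2*x) dx).
An antiderivative is F(x) = (2*x - 1)*exp(2*x)/4.
Then F(1) - F(0) = (exp(2)/4) - (-1/4) = 1/4 + exp(2)/4.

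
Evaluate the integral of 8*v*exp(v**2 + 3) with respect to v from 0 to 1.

-4*(1 - exp(1))*exp(3)

Let u = v**2 + 3, so du = 2*v dv. When v = 0, u = 3; when v = 1, u = 4.
The integral becomes 4·∫ exp(u) du from 3 to 4, with antiderivative 4*exp(u).
Back in v: F(v) = 4*exp(v**2 + 3).
Then F(1) - F(0) = (4*exp(4)) - (4*exp(3)) = -4*(1 - exp(1))*exp(3).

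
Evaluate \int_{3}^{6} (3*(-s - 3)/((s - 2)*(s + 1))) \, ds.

Factor the denominator: s**2 - s - 2 = (s + 1)(s - 2).
Partial fractions: 3*(-s - 3)/((s - 2)*(s + 1)) = 2/(s + 1) - 5/(s - 2).
An antiderivative is F(s) = -5*log(s - 2) + 2*log(s + 1).
Then F(6) - F(3) = (-10*log(2) + 2*log(7)) - (log(16)) = -14*log(2) + 2*log(7).

-14*log(2) + 2*log(7)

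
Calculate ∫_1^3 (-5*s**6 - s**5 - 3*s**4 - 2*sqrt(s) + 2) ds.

By the power rule, an antiderivative is F(s) = -5*s**7/7 - s**6/6 - 3*s**5/5 - 4*s**(3/2)/3 + 2*s.
Then F(3) - F(1) = (-127641/70 - 4*sqrt(3)) - (-57/70) = -63792/35 - 4*sqrt(3).

-63792/35 - 4*sqrt(3)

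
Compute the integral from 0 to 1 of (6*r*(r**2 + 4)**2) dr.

61

Let u = r**2 + 4, so du = 2*r dr. When r = 0, u = 4; when r = 1, u = 5.
The integral becomes 3·∫ u**2 du from 4 to 5, with antiderivative u**3.
Back in r: F(r) = (r**2 + 4)**3.
Then F(1) - F(0) = (125) - (64) = 61.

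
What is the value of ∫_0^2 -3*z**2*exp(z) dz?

Integrate by parts twice (u = z^2, dv = -3*exp(z) dz).
An antiderivative is F(z) = (-3*z**2 + 6*z - 6)*exp(z).
Then F(2) - F(0) = (-6*exp(2)) - (-6) = 6 - 6*exp(2).

6 - 6*exp(2)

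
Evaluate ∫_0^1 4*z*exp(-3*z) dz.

4/9 - 16*exp(-3)/9

Integrate by parts once (u = z, dv = 4*exp(-3*z) dz).
An antiderivative is F(z) = (-12*z - 4)*exp(-3*z)/9.
Then F(1) - F(0) = (-16*exp(-3)/9) - (-4/9) = 4/9 - 16*exp(-3)/9.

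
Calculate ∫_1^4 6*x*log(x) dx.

Integrate by parts once (u = ln x, dv = 6*x dx).
An antiderivative is F(x) = 3*x**2*(2*log(x) - 1)/2.
Then F(4) - F(1) = (-24 + 96*log(2)) - (-3/2) = -45/2 + 96*log(2).

-45/2 + 96*log(2)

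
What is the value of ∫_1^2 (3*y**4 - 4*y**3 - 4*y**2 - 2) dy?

-116/15

By the power rule, an antiderivative is F(y) = 3*y**5/5 - y**4 - 4*y**3/3 - 2*y.
Then F(2) - F(1) = (-172/15) - (-56/15) = -116/15.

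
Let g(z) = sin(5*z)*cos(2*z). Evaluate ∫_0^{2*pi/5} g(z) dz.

Use the identity sin(5*z)cos(2*z) = [sin(7*z) + sin(3*z)]/2.
An antiderivative is F(z) = -cos(3*z)/6 - cos(7*z)/14.
Then F(2*pi/5) - F(0) = (5/84 + 5*sqrt(5)/84) - (-5/21) = 5*sqrt(5)/84 + 25/84.

5*sqrt(5)/84 + 25/84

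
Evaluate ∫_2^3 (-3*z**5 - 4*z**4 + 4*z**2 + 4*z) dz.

By the power rule, an antiderivative is F(z) = -z**6/2 - 4*z**5/5 + 4*z**3/3 + 2*z**2.
Then F(3) - F(2) = (-5049/10) - (-584/15) = -13979/30.

-13979/30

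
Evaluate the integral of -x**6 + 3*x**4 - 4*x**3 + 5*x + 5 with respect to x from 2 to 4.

-67448/35

By the power rule, an antiderivative is F(x) = -x**7/7 + 3*x**5/5 - x**4 + 5*x**2/2 + 5*x.
Then F(4) - F(2) = (-67276/35) - (172/35) = -67448/35.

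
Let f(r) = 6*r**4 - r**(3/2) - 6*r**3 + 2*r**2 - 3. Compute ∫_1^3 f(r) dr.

By the power rule, an antiderivative is F(r) = -2*r**(5/2)/5 + 6*r**5/5 - 3*r**4/2 + 2*r**3/3 - 3*r.
Then F(3) - F(1) = (1791/10 - 18*sqrt(3)/5) - (-91/30) = 2732/15 - 18*sqrt(3)/5.

2732/15 - 18*sqrt(3)/5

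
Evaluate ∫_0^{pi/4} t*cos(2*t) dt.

Integrate by parts once (u = t, dv = cos(2*t) dt).
An antiderivative is F(t) = t*sin(2*t)/2 + cos(2*t)/4.
Then F(pi/4) - F(0) = (pi/8) - (1/4) = -1/4 + pi/8.

-1/4 + pi/8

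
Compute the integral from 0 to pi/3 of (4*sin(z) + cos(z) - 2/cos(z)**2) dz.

An antiderivative is F(z) = sin(z) - 4*cos(z) - 2*tan(z).
Then F(pi/3) - F(0) = (-3*sqrt(3)/2 - 2) - (-4) = 2 - 3*sqrt(3)/2.

2 - 3*sqrt(3)/2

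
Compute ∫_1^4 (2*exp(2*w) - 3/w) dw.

An antiderivative is F(w) = exp(2*w) - 3*log(w).
Then F(4) - F(1) = (-log(64) + exp(8)) - (exp(2)) = -exp(2) - log(64) + exp(8).

-exp(2) - log(64) + exp(8)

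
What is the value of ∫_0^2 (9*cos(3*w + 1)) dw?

Let u = 3*w + 1, so du = 3 dw. When w = 0, u = 1; when w = 2, u = 7.
The integral becomes 3·∫ cos(u) du from 1 to 7, with antiderivative 3*sin(u).
Back in w: F(w) = 3*sin(3*w + 1).
Then F(2) - F(0) = (3*sin(7)) - (3*sin(1)) = -3*sin(1) + 3*sin(7).

-3*sin(1) + 3*sin(7)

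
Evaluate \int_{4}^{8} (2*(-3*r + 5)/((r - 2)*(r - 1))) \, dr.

Factor the denominator: r**2 - 3*r + 2 = (r - 1)(r - 2).
Partial fractions: 2*(-3*r + 5)/((r - 2)*(r - 1)) = -4/(r - 1) - 2/(r - 2).
An antiderivative is F(r) = -2*log(r - 2) - 4*log(r - 1).
Then F(8) - F(4) = (-4*log(7) - 2*log(3) - 2*log(2)) - (-4*log(3) - 2*log(2)) = -4*log(7) + 2*log(3).

-4*log(7) + 2*log(3)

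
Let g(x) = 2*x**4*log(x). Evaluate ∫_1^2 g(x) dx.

-62/25 + 64*log(2)/5

Integrate by parts once (u = ln x, dv = 2*x**4 dx).
An antiderivative is F(x) = 2*x**5*(5*log(x) - 1)/25.
Then F(2) - F(1) = (-64/25 + 64*log(2)/5) - (-2/25) = -62/25 + 64*log(2)/5.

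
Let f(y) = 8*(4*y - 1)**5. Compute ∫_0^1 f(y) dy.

Let u = 4*y - 1, so du = 4 dy. When y = 0, u = -1; when y = 1, u = 3.
The integral becomes 2·∫ u**5 du from -1 to 3, with antiderivative u**6/3.
Back in y: F(y) = (4*y - 1)**6/3.
Then F(1) - F(0) = (243) - (1/3) = 728/3.

728/3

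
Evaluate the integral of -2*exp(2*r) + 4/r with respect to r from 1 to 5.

-exp(10) + 4*log(5) + exp(2)

An antiderivative is F(r) = -exp(2*r) + 4*log(r).
Then F(5) - F(1) = (-exp(10) + 4*log(5)) - (-exp(2)) = -exp(10) + 4*log(5) + exp(2).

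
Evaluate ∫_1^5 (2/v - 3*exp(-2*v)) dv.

An antiderivative is F(v) = 2*log(v) + 3*exp(-2*v)/2.
Then F(5) - F(1) = (3*exp(-10)/2 + 2*log(5)) - (3*exp(-2)/2) = -3*exp(-2)/2 + 3*exp(-10)/2 + 2*log(5).

-3*exp(-2)/2 + 3*exp(-10)/2 + 2*log(5)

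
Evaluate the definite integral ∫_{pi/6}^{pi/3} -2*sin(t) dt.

An antiderivative is F(t) = 2*cos(t).
Then F(pi/3) - F(pi/6) = (1) - (sqrt(3)) = 1 - sqrt(3).

1 - sqrt(3)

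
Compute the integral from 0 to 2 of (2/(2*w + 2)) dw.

Let u = 2*w + 2, so du = 2 dw. When w = 0, u = 2; when w = 2, u = 6.
The integral becomes ∫ 1/u du from 2 to 6, with antiderivative log(u).
Back in w: F(w) = log(2*w + 2).
Then F(2) - F(0) = (log(6)) - (log(2)) = log(3).

log(3)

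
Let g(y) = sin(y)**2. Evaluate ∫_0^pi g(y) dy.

pi/2

Use the identity sin^2(y) = (1 - cos(2*y))/2.
An antiderivative is F(y) = y/2 - sin(2*y)/4.
Then F(pi) - F(0) = (pi/2) - (0) = pi/2.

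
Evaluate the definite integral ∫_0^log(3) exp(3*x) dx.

Let u = exp(x), so du = exp(x) dx. When x = 0, u = 1; when x = log(3), u = 3.
The integral becomes ∫ u**2 du from 1 to 3, with antiderivative u**3/3.
Back in x: F(x) = exp(3*x)/3.
Then F(log(3)) - F(0) = (9) - (1/3) = 26/3.

26/3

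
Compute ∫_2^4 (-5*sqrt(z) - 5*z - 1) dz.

-176/3 + 20*sqrt(2)/3

By the power rule, an antiderivative is F(z) = -10*z**(3/2)/3 - 5*z**2/2 - z.
Then F(4) - F(2) = (-212/3) - (-12 - 20*sqrt(2)/3) = -176/3 + 20*sqrt(2)/3.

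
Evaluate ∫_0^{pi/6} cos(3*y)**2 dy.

pi/12

Use the identity cos^2(3*y) = (1 + cos(6*y))/2.
An antiderivative is F(y) = y/2 + sin(6*y)/12.
Then F(pi/6) - F(0) = (pi/12) - (0) = pi/12.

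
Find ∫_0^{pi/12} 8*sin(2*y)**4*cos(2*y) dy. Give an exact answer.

1/40

Let u = sin(2*y), so du = 2*cos(2*y) dy. When y = 0, u = 0; when y = pi/12, u = 1/2.
The integral becomes 4·∫ u**4 du from 0 to 1/2, with antiderivative 4*u**5/5.
Back in y: F(y) = 4*sin(2*y)**5/5.
Then F(pi/12) - F(0) = (1/40) - (0) = 1/40.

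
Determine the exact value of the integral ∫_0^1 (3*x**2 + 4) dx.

5

By the power rule, an antiderivative is F(x) = x**3 + 4*x.
Then F(1) - F(0) = (5) - (0) = 5.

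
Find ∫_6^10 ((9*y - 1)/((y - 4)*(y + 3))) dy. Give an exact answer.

-3*log(3) + 4*log(13)

Factor the denominator: y**2 - y - 12 = (y + 3)(y - 4).
Partial fractions: (9*y - 1)/((y - 4)*(y + 3)) = 4/(y + 3) + 5/(y - 4).
An antiderivative is F(y) = 5*log(y - 4) + 4*log(y + 3).
Then F(10) - F(6) = (5*log(2) + 5*log(3) + 4*log(13)) - (5*log(2) + 8*log(3)) = -3*log(3) + 4*log(13).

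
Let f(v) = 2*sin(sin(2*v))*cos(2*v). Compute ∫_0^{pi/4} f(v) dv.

Let u = sin(2*v), so du = 2*cos(2*v) dv. When v = 0, u = 0; when v = pi/4, u = 1.
The integral becomes ∫ sin(u) du from 0 to 1, with antiderivative -cos(u).
Back in v: F(v) = -cos(sin(2*v)).
Then F(pi/4) - F(0) = (-cos(1)) - (-1) = 1 - cos(1).

1 - cos(1)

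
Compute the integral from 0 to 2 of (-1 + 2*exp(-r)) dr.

An antiderivative is F(r) = -r - 2*exp(-r).
Then F(2) - F(0) = (-2 - 2*exp(-2)) - (-2) = -2*exp(-2).

-2*exp(-2)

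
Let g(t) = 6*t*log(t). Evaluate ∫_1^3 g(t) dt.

Integrate by parts once (u = ln t, dv = 6*t dt).
An antiderivative is F(t) = 3*t**2*(2*log(t) - 1)/2.
Then F(3) - F(1) = (-27/2 + 27*log(3)) - (-3/2) = -12 + 27*log(3).

-12 + 27*log(3)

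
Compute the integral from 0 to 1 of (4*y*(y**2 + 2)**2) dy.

38/3

Let u = y**2 + 2, so du = 2*y dy. When y = 0, u = 2; when y = 1, u = 3.
The integral becomes 2·∫ u**2 du from 2 to 3, with antiderivative 2*u**3/3.
Back in y: F(y) = 2*(y**2 + 2)**3/3.
Then F(1) - F(0) = (18) - (16/3) = 38/3.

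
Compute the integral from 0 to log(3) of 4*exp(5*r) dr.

968/5

Let u = exp(r), so du = exp(r) dr. When r = 0, u = 1; when r = log(3), u = 3.
The integral becomes 4·∫ u**4 du from 1 to 3, with antiderivative 4*u**5/5.
Back in r: F(r) = 4*exp(5*r)/5.
Then F(log(3)) - F(0) = (972/5) - (4/5) = 968/5.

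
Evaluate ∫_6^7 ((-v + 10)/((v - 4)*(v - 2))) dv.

-4*log(5) + 3*log(3) + 5*log(2)

Factor the denominator: v**2 - 6*v + 8 = (v - 2)(v - 4).
Partial fractions: (-v + 10)/((v - 4)*(v - 2)) = -4/(v - 2) + 3/(v - 4).
An antiderivative is F(v) = 3*log(v - 4) - 4*log(v - 2).
Then F(7) - F(6) = (-4*log(5) + 3*log(3)) - (-log(32)) = -4*log(5) + 3*log(3) + 5*log(2).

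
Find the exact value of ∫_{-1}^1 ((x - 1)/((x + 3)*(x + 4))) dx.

-5*log(3) - 4*log(2) + 5*log(5)

Factor the denominator: x**2 + 7*x + 12 = (x + 4)(x + 3).
Partial fractions: (x - 1)/((x + 3)*(x + 4)) = 5/(x + 4) - 4/(x + 3).
An antiderivative is F(x) = -4*log(x + 3) + 5*log(x + 4).
Then F(1) - F(-1) = (-8*log(2) + 5*log(5)) - (-4*log(2) + 5*log(3)) = -5*log(3) - 4*log(2) + 5*log(5).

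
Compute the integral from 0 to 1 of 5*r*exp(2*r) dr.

5/4 + 5*exp(2)/4

Integrate by parts once (u = r, dv = 5*exp(2*r) dr).
An antiderivative is F(r) = (10*r - 5)*exp(2*r)/4.
Then F(1) - F(0) = (5*exp(2)/4) - (-5/4) = 5/4 + 5*exp(2)/4.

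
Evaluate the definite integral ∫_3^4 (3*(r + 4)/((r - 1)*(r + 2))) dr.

-7*log(2) + 2*log(5) + 3*log(3)

Factor the denominator: r**2 + r - 2 = (r + 2)(r - 1).
Partial fractions: 3*(r + 4)/((r - 1)*(r + 2)) = -2/(r + 2) + 5/(r - 1).
An antiderivative is F(r) = 5*log(r - 1) - 2*log(r + 2).
Then F(4) - F(3) = (log(27/4)) - (log(32/25)) = -7*log(2) + 2*log(5) + 3*log(3).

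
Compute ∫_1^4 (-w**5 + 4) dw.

By the power rule, an antiderivative is F(w) = -w**6/6 + 4*w.
Then F(4) - F(1) = (-2000/3) - (23/6) = -1341/2.

-1341/2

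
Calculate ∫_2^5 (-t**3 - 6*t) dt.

By the power rule, an antiderivative is F(t) = -t**4/4 - 3*t**2.
Then F(5) - F(2) = (-925/4) - (-16) = -861/4.

-861/4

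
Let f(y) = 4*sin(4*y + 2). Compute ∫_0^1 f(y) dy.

Let u = 4*y + 2, so du = 4 dy. When y = 0, u = 2; when y = 1, u = 6.
The integral becomes ∫ sin(u) du from 2 to 6, with antiderivative -cos(u).
Back in y: F(y) = -cos(4*y + 2).
Then F(1) - F(0) = (-cos(6)) - (-cos(2)) = -cos(6) + cos(2).

-cos(6) + cos(2)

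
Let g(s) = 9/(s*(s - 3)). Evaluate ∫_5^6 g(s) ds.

-6*log(2) + 3*log(5)

Factor the denominator: s**2 - 3*s = s(s - 3).
Partial fractions: 9/(s*(s - 3)) = -3/s + 3/(s - 3).
An antiderivative is F(s) = -3*log(s) + 3*log(s - 3).
Then F(6) - F(5) = (-log(8)) - (-3*log(5) + 3*log(2)) = -6*log(2) + 3*log(5).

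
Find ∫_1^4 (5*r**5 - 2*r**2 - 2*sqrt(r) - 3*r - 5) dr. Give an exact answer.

9971/3

By the power rule, an antiderivative is F(r) = 5*r**6/6 - 4*r**(3/2)/3 - 2*r**3/3 - 3*r**2/2 - 5*r.
Then F(4) - F(1) = (3316) - (-23/3) = 9971/3.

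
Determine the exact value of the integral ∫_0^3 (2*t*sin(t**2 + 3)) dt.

Let u = t**2 + 3, so du = 2*t dt. When t = 0, u = 3; when t = 3, u = 12.
The integral becomes ∫ sin(u) du from 3 to 12, with antiderivative -cos(u).
Back in t: F(t) = -cos(t**2 + 3).
Then F(3) - F(0) = (-cos(12)) - (-cos(3)) = cos(3) - cos(12).

cos(3) - cos(12)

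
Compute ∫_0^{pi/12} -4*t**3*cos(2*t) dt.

-3/2 - sqrt(3)*pi**2/96 - pi**3/1728 + pi/8 + 3*sqrt(3)/4

Integrate by parts 3 times (u = t^3, dv = -4*cos(2*t) dt).
An antiderivative is F(t) = -2*t**3*sin(2*t) - 3*t**2*cos(2*t) + 3*t*sin(2*t) + 3*cos(2*t)/2.
Then F(pi/12) - F(0) = (-sqrt(3)*pi**2/96 - pi**3/1728 + pi/8 + 3*sqrt(3)/4) - (3/2) = -3/2 - sqrt(3)*pi**2/96 - pi**3/1728 + pi/8 + 3*sqrt(3)/4.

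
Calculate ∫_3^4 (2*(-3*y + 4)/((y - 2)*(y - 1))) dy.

Factor the denominator: y**2 - 3*y + 2 = (y - 1)(y - 2).
Partial fractions: 2*(-3*y + 4)/((y - 2)*(y - 1)) = -2/(y - 1) - 4/(y - 2).
An antiderivative is F(y) = -4*log(y - 2) - 2*log(y - 1).
Then F(4) - F(3) = (-4*log(2) - 2*log(3)) - (-log(4)) = -log(36).

-log(36)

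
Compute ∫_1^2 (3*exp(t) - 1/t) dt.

-3*exp(1) - log(2) + 3*exp(2)

An antiderivative is F(t) = 3*exp(t) - log(t).
Then F(2) - F(1) = (-log(2) + 3*exp(2)) - (3*exp(1)) = -3*exp(1) - log(2) + 3*exp(2).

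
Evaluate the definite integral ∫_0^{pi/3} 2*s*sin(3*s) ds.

2*pi/9

Integrate by parts once (u = s, dv = 2*sin(3*s) ds).
An antiderivative is F(s) = -2*s*cos(3*s)/3 + 2*sin(3*s)/9.
Then F(pi/3) - F(0) = (2*pi/9) - (0) = 2*pi/9.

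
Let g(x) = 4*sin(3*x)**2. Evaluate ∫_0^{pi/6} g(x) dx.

pi/3

Use the identity sin^2(3*x) = (1 - cos(6*x))/2.
An antiderivative is F(x) = 2*x - sin(6*x)/3.
Then F(pi/6) - F(0) = (pi/3) - (0) = pi/3.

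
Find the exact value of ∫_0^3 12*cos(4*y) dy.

Let u = 4*y, so du = 4 dy. When y = 0, u = 0; when y = 3, u = 12.
The integral becomes 3·∫ cos(u) du from 0 to 12, with antiderivative 3*sin(u).
Back in y: F(y) = 3*sin(4*y).
Then F(3) - F(0) = (3*sin(12)) - (0) = 3*sin(12).

3*sin(12)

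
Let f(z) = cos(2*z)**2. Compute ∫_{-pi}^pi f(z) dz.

Use the identity cos^2(2*z) = (1 + cos(4*z))/2.
An antiderivative is F(z) = z/2 + sin(4*z)/8.
Then F(pi) - F(-pi) = (pi/2) - (-pi/2) = pi.

pi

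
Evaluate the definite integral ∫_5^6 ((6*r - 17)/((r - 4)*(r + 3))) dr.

-14*log(2) + 10*log(3)

Factor the denominator: r**2 - r - 12 = (r + 3)(r - 4).
Partial fractions: (6*r - 17)/((r - 4)*(r + 3)) = 5/(r + 3) + 1/(r - 4).
An antiderivative is F(r) = log(r - 4) + 5*log(r + 3).
Then F(6) - F(5) = (log(2) + 10*log(3)) - (15*log(2)) = -14*log(2) + 10*log(3).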